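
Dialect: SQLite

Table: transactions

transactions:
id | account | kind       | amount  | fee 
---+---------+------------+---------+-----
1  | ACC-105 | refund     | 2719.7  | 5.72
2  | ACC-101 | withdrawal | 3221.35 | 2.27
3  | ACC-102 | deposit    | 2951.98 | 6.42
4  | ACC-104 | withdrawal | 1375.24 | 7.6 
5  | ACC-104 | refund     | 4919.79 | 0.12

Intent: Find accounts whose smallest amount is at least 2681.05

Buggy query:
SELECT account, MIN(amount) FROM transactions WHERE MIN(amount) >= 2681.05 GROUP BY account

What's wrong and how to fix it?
Bug: MIN() in WHERE is a misuse of aggregate

Fix: Replace WHERE with HAVING after the GROUP BY

Corrected query:
SELECT account, MIN(amount) FROM transactions GROUP BY account HAVING MIN(amount) >= 2681.05

Result:
account | MIN(amount)
--------+------------
ACC-101 | 3221.35    
ACC-102 | 2951.98    
ACC-105 | 2719.7     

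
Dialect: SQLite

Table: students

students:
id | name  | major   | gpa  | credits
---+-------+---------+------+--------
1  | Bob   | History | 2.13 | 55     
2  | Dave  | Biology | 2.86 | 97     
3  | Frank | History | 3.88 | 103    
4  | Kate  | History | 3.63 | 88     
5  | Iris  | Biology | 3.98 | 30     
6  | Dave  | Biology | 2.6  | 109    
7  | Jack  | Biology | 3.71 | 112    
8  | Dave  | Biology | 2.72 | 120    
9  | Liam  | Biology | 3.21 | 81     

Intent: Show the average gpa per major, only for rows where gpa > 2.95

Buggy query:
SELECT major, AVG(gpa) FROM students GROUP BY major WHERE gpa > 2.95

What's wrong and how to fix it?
Bug: Row-level WHERE must come before GROUP BY in the clause order

Fix: Place WHERE between FROM and GROUP BY

Corrected query:
SELECT major, AVG(gpa) FROM students WHERE gpa > 2.95 GROUP BY major

Result:
major   | AVG(gpa)
--------+---------
Biology | 3.633333
History | 3.755   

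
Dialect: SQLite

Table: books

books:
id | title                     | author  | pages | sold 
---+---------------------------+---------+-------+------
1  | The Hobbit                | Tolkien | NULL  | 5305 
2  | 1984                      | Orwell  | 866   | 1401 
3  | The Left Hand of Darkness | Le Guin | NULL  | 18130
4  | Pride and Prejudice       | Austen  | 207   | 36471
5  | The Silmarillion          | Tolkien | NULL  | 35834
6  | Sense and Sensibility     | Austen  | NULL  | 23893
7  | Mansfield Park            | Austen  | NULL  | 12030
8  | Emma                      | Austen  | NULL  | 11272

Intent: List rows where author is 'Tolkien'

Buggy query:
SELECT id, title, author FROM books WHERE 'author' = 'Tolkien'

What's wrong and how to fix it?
Bug: 'author' in single quotes is a string literal, not the column; the comparison is literal-vs-literal and never true

Fix: Remove the quotes around the column name (or use double quotes for an identifier)

Corrected query:
SELECT id, title, author FROM books WHERE author = 'Tolkien'

Result:
id | title            | author 
---+------------------+--------
1  | The Hobbit       | Tolkien
5  | The Silmarillion | Tolkien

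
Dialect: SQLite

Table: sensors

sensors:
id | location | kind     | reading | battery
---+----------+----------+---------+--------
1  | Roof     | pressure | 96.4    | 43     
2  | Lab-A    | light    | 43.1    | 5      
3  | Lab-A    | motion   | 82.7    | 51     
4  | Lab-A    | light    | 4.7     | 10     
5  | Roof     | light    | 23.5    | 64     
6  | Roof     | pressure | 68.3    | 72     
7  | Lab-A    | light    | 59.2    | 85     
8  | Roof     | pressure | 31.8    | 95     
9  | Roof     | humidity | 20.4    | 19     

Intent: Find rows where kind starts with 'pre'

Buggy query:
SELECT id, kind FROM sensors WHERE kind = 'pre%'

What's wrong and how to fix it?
Bug: '=' compares the literal string including the % character; pattern matching needs LIKE

Fix: Replace '=' with LIKE so 'pre%' is treated as a pattern

Corrected query:
SELECT id, kind FROM sensors WHERE kind LIKE 'pre%'

Result:
id | kind    
---+---------
1  | pressure
6  | pressure
8  | pressure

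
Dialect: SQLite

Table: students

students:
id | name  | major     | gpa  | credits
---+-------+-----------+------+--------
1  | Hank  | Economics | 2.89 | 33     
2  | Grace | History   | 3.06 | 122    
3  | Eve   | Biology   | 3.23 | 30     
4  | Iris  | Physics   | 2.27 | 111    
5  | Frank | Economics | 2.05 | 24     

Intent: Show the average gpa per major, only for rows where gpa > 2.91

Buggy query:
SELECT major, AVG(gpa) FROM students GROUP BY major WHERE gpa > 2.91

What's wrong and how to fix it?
Bug: Row-level WHERE must come before GROUP BY in the clause order

Fix: Move the WHERE clause before GROUP BY

Corrected query:
SELECT major, AVG(gpa) FROM students WHERE gpa > 2.91 GROUP BY major

Result:
major   | AVG(gpa)
--------+---------
Biology | 3.23    
History | 3.06    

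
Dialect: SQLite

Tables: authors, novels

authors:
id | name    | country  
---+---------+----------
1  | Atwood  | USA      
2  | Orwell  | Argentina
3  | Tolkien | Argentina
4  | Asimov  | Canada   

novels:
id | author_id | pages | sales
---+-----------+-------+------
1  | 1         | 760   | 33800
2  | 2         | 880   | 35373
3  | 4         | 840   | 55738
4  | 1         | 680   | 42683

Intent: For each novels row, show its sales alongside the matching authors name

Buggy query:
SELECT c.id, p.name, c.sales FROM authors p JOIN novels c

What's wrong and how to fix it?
Bug: JOIN with no ON clause produces a cartesian product; every novels row pairs with every authors row

Fix: Add ON c.author_id = p.id to the JOIN

Corrected query:
SELECT c.id, p.name, c.sales FROM authors p JOIN novels c ON c.author_id = p.id

Result:
id | name   | sales
---+--------+------
1  | Atwood | 33800
2  | Orwell | 35373
3  | Asimov | 55738
4  | Atwood | 42683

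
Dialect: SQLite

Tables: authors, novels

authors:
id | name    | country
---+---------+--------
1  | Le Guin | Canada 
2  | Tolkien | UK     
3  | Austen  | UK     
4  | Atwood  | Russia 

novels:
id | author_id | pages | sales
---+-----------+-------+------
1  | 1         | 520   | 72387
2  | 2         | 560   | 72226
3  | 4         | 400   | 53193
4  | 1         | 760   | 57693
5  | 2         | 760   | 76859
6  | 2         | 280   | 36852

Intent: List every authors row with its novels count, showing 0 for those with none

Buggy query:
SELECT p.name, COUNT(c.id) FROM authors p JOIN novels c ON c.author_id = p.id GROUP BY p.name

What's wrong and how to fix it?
Bug: An inner join excludes parents with zero children

Fix: Switch to LEFT JOIN to retain unmatched parent rows

Corrected query:
SELECT p.name, COUNT(c.id) FROM authors p LEFT JOIN novels c ON c.author_id = p.id GROUP BY p.name

Result:
name    | COUNT(c.id)
--------+------------
Atwood  | 1          
Austen  | 0          
Le Guin | 2          
Tolkien | 3          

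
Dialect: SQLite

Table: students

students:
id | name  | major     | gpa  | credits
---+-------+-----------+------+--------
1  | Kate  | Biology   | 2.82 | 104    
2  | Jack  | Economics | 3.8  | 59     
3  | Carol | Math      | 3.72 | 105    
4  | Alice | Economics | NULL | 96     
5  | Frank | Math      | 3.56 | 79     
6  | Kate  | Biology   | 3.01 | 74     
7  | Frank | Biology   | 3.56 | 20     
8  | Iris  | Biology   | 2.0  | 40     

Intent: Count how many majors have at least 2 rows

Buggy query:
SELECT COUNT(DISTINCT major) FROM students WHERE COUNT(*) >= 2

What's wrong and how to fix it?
Bug: COUNT(*) cannot appear in WHERE; the per-group count doesn't exist yet

Fix: Group first with HAVING COUNT(*) >= 2, then COUNT the resulting groups

Corrected query:
SELECT COUNT(*) FROM (SELECT major FROM students GROUP BY major HAVING COUNT(*) >= 2)

Result:
COUNT(*)
--------
3       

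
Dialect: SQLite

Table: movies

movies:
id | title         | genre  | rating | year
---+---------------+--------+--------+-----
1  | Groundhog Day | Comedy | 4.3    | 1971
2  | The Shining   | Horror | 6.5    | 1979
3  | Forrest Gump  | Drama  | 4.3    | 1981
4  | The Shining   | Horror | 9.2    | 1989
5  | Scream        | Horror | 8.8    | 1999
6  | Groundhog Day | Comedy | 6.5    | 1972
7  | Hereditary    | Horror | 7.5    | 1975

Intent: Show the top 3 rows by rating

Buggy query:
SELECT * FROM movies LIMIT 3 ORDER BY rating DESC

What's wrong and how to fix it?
Bug: LIMIT must come after ORDER BY

Fix: Swap the clauses: ORDER BY first, then LIMIT

Corrected query:
SELECT * FROM movies ORDER BY rating DESC LIMIT 3

Result:
id | title       | genre  | rating | year
---+-------------+--------+--------+-----
4  | The Shining | Horror | 9.2    | 1989
5  | Scream      | Horror | 8.8    | 1999
7  | Hereditary  | Horror | 7.5    | 1975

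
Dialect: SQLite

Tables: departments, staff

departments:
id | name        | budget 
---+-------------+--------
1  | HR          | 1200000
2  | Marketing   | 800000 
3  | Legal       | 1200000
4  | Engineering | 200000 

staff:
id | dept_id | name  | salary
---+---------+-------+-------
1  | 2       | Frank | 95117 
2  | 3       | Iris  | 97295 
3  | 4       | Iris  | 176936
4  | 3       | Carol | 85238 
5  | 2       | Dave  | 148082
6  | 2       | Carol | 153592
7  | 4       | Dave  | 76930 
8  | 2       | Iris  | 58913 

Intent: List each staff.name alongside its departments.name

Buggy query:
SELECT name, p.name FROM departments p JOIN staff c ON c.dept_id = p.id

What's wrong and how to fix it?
Bug: 'name' exists in both joined tables, so the database can't tell which one is meant

Fix: Qualify the column with its table alias (c.name)

Corrected query:
SELECT c.name, p.name FROM departments p JOIN staff c ON c.dept_id = p.id

Result:
name  | name       
------+------------
Frank | Marketing  
Iris  | Legal      
Iris  | Engineering
Carol | Legal      
Dave  | Marketing  
Carol | Marketing  
Dave  | Engineering
Iris  | Marketing  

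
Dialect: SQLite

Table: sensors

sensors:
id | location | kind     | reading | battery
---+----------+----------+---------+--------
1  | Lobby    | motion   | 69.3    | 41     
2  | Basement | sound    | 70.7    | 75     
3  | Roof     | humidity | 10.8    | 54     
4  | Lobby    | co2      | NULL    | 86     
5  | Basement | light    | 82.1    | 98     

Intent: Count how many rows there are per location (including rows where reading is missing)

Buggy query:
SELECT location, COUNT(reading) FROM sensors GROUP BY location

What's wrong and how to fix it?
Bug: COUNT(column) counts non-NULL values only; rows with NULL reading aren't counted

Fix: Replace COUNT(reading) with COUNT(*)

Corrected query:
SELECT location, COUNT(*) FROM sensors GROUP BY location

Result:
location | COUNT(*)
---------+---------
Basement | 2       
Lobby    | 2       
Roof     | 1       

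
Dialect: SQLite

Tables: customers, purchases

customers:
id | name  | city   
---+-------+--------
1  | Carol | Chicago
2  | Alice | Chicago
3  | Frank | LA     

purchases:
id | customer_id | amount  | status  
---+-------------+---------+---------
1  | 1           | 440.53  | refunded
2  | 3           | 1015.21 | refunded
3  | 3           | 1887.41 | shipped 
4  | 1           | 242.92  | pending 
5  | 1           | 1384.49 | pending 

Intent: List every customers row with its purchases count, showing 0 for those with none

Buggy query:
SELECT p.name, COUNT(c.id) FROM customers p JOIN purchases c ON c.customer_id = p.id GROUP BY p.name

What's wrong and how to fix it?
Bug: An inner join excludes parents with zero children

Fix: Use LEFT JOIN so parents without children still appear (COUNT(c.id) gives 0)

Corrected query:
SELECT p.name, COUNT(c.id) FROM customers p LEFT JOIN purchases c ON c.customer_id = p.id GROUP BY p.name

Result:
name  | COUNT(c.id)
------+------------
Alice | 0          
Carol | 3          
Frank | 2          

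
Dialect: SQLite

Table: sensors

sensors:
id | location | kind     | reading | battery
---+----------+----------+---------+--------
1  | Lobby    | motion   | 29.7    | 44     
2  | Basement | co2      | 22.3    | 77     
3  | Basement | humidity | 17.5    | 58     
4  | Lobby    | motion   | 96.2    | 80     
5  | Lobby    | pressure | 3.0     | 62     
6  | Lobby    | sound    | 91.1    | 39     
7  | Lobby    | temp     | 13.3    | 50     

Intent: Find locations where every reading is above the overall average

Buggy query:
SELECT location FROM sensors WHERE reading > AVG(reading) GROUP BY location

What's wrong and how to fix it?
Bug: AVG() is an aggregate; it can't sit directly in WHERE

Fix: Compute the overall average in a scalar subquery and compare each group's MIN against it in HAVING

Corrected query:
SELECT location FROM sensors GROUP BY location HAVING MIN(reading) > (SELECT AVG(reading) FROM sensors)

Result:
(no rows)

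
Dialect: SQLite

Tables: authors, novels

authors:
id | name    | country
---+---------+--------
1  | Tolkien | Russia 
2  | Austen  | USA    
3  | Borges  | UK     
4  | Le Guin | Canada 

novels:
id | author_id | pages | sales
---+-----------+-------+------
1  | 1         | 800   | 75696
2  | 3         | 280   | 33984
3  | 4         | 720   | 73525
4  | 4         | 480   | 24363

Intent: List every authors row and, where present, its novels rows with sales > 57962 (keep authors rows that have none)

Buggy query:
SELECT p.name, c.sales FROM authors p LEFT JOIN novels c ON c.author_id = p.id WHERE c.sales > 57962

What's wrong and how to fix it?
Bug: Filtering c.sales in WHERE discards the NULL rows produced by LEFT JOIN, turning it into an inner join

Fix: Put 'c.sales > 57962' in the JOIN's ON clause instead of WHERE

Corrected query:
SELECT p.name, c.sales FROM authors p LEFT JOIN novels c ON c.author_id = p.id AND c.sales > 57962

Result:
name    | sales
--------+------
Tolkien | 75696
Austen  | NULL 
Borges  | NULL 
Le Guin | 73525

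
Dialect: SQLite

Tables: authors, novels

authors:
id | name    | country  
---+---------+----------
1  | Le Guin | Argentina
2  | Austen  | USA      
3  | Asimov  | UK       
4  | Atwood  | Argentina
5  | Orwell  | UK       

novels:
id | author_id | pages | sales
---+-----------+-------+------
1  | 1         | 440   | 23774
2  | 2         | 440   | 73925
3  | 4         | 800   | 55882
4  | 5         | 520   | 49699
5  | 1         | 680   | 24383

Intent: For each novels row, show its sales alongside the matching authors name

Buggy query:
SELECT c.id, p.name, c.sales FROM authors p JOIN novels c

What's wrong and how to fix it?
Bug: JOIN with no ON clause produces a cartesian product; every novels row pairs with every authors row

Fix: Add ON c.author_id = p.id to the JOIN

Corrected query:
SELECT c.id, p.name, c.sales FROM authors p JOIN novels c ON c.author_id = p.id

Result:
id | name    | sales
---+---------+------
1  | Le Guin | 23774
2  | Austen  | 73925
3  | Atwood  | 55882
4  | Orwell  | 49699
5  | Le Guin | 24383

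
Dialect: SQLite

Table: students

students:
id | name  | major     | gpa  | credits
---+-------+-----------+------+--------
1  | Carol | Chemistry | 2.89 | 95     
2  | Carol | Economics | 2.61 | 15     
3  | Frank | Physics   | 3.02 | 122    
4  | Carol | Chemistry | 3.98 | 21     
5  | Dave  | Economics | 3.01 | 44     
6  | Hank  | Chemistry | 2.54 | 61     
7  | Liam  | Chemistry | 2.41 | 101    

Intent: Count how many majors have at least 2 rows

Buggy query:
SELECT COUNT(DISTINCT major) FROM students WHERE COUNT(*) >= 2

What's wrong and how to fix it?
Bug: COUNT(*) cannot appear in WHERE; the per-group count doesn't exist yet

Fix: Use a subquery that GROUPs and filters with HAVING, then count its rows

Corrected query:
SELECT COUNT(*) FROM (SELECT major FROM students GROUP BY major HAVING COUNT(*) >= 2)

Result:
COUNT(*)
--------
2       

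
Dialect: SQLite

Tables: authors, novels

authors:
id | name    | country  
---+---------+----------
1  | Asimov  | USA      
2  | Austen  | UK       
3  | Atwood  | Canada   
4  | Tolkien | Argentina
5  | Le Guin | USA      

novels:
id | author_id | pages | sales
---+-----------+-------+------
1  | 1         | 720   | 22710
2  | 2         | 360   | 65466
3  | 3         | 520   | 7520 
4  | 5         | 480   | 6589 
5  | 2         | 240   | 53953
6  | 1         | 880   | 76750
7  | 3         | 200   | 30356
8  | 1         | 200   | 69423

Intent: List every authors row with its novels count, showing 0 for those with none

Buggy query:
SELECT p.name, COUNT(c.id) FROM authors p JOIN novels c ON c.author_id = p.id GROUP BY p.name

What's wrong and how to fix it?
Bug: An inner join excludes parents with zero children

Fix: Switch to LEFT JOIN to retain unmatched parent rows

Corrected query:
SELECT p.name, COUNT(c.id) FROM authors p LEFT JOIN novels c ON c.author_id = p.id GROUP BY p.name

Result:
name    | COUNT(c.id)
--------+------------
Asimov  | 3          
Atwood  | 2          
Austen  | 2          
Le Guin | 1          
Tolkien | 0          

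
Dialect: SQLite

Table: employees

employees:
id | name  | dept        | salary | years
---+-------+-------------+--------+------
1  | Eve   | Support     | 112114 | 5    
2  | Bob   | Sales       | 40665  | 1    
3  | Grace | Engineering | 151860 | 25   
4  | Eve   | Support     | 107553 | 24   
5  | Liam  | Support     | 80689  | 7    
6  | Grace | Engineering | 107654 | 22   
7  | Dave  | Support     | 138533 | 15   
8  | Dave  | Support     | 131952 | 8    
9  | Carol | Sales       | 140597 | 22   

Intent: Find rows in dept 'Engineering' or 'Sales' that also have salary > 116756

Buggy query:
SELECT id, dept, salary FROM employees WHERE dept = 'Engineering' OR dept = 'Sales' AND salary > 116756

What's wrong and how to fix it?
Bug: AND binds tighter than OR, so this parses as dept = 'Engineering' OR (dept = 'Sales' AND salary > 116756)

Fix: Group the OR with parentheses (or use IN), then AND the threshold

Corrected query:
SELECT id, dept, salary FROM employees WHERE (dept = 'Engineering' OR dept = 'Sales') AND salary > 116756

Result:
id | dept        | salary
---+-------------+-------
3  | Engineering | 151860
9  | Sales       | 140597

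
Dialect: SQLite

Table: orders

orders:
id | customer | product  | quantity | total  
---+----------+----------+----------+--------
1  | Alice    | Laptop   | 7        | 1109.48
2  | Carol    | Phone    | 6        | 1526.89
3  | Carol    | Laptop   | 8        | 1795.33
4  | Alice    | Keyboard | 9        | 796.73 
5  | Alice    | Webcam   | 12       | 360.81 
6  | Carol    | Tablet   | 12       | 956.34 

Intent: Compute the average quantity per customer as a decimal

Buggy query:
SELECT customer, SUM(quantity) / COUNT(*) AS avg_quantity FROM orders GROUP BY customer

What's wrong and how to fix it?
Bug: SUM(quantity) and COUNT(*) are both integers; the division truncates the fractional part

Fix: Cast one side to REAL so the division keeps the fractional part

Corrected query:
SELECT customer, SUM(quantity) * 1.0 / COUNT(*) AS avg_quantity FROM orders GROUP BY customer

Result:
customer | avg_quantity
---------+-------------
Alice    | 9.333333    
Carol    | 8.666667    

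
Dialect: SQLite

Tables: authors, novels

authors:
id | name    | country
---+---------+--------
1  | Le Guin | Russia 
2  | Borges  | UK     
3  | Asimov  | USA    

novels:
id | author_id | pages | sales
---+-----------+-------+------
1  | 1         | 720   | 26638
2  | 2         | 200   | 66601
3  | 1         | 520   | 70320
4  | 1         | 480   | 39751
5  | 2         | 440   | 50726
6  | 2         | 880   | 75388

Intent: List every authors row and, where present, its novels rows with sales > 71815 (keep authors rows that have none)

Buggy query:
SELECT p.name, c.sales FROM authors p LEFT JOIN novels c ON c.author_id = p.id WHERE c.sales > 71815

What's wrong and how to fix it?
Bug: A WHERE condition on the right-hand table after LEFT JOIN drops unmatched parents

Fix: Move the right-table condition into the ON clause so unmatched parents are kept

Corrected query:
SELECT p.name, c.sales FROM authors p LEFT JOIN novels c ON c.author_id = p.id AND c.sales > 71815

Result:
name    | sales
--------+------
Le Guin | NULL 
Borges  | 75388
Asimov  | NULL 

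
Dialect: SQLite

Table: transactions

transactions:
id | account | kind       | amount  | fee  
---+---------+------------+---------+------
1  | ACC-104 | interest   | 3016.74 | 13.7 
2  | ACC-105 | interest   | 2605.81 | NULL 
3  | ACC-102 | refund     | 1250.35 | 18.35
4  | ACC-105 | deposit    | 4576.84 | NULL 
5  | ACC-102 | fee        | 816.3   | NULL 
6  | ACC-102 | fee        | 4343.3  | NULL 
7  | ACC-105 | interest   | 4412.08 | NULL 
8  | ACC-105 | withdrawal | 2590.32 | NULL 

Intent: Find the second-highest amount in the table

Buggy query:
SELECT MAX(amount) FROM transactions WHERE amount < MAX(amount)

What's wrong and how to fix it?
Bug: The inner MAX is an aggregate inside WHERE, which is not allowed

Fix: Compute the overall MAX in a subquery, then take MAX of rows below it

Corrected query:
SELECT MAX(amount) FROM transactions WHERE amount < (SELECT MAX(amount) FROM transactions)

Result:
MAX(amount)
-----------
4412.08    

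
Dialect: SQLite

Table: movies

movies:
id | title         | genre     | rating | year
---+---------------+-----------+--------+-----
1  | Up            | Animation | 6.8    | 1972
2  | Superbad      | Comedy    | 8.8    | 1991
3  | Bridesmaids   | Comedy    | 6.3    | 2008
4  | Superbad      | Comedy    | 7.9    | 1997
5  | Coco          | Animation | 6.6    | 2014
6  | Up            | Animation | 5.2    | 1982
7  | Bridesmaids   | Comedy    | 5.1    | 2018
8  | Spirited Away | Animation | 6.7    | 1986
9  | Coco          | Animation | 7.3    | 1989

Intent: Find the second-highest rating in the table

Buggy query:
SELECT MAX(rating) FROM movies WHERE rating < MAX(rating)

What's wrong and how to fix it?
Bug: MAX(rating) on the right of the comparison is an aggregate-in-WHERE error

Fix: Put the inner MAX in a scalar subquery

Corrected query:
SELECT MAX(rating) FROM movies WHERE rating < (SELECT MAX(rating) FROM movies)

Result:
MAX(rating)
-----------
7.9        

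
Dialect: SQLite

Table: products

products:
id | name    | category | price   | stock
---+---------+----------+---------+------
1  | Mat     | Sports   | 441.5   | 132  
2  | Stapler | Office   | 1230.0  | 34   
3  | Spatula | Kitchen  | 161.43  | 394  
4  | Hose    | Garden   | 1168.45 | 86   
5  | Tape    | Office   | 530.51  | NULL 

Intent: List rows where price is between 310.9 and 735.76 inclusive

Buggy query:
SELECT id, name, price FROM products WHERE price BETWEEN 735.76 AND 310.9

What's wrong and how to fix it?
Bug: The bounds are reversed; BETWEEN a AND b requires a <= b to match anything

Fix: Write BETWEEN 310.9 AND 735.76

Corrected query:
SELECT id, name, price FROM products WHERE price BETWEEN 310.9 AND 735.76

Result:
id | name | price 
---+------+-------
1  | Mat  | 441.5 
5  | Tape | 530.51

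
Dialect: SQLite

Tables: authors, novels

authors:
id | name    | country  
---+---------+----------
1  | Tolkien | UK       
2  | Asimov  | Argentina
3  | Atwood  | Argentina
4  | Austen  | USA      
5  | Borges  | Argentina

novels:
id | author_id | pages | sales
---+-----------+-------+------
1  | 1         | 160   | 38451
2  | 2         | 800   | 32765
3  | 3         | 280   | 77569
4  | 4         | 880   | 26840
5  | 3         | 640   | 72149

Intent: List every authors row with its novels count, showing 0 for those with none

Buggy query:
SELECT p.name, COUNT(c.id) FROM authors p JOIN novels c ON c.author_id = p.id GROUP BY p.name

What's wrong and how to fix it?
Bug: INNER JOIN drops authors rows that have no matching novels rows

Fix: Use LEFT JOIN so parents without children still appear (COUNT(c.id) gives 0)

Corrected query:
SELECT p.name, COUNT(c.id) FROM authors p LEFT JOIN novels c ON c.author_id = p.id GROUP BY p.name

Result:
name    | COUNT(c.id)
--------+------------
Asimov  | 1          
Atwood  | 2          
Austen  | 1          
Borges  | 0          
Tolkien | 1          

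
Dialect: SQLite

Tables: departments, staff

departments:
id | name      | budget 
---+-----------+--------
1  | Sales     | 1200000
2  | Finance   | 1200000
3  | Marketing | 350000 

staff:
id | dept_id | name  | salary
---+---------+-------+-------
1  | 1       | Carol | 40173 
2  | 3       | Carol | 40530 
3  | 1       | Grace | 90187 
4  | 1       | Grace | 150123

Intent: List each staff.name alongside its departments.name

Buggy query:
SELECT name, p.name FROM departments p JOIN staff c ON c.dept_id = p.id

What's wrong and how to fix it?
Bug: 'name' exists in both joined tables, so the database can't tell which one is meant

Fix: Prefix ambiguous columns with the table alias

Corrected query:
SELECT c.name, p.name FROM departments p JOIN staff c ON c.dept_id = p.id

Result:
name  | name     
------+----------
Carol | Sales    
Carol | Marketing
Grace | Sales    
Grace | Sales    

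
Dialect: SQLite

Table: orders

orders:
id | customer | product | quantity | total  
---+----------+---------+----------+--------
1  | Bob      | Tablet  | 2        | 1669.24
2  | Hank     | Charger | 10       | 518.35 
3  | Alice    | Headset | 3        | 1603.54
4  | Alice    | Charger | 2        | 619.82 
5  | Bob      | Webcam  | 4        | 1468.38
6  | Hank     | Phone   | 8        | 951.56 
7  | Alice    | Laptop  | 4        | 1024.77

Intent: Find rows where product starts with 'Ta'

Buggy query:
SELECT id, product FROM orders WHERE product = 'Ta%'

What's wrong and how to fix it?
Bug: '=' compares the literal string including the % character; pattern matching needs LIKE

Fix: Use LIKE for wildcard pattern matching

Corrected query:
SELECT id, product FROM orders WHERE product LIKE 'Ta%'

Result:
id | product
---+--------
1  | Tablet 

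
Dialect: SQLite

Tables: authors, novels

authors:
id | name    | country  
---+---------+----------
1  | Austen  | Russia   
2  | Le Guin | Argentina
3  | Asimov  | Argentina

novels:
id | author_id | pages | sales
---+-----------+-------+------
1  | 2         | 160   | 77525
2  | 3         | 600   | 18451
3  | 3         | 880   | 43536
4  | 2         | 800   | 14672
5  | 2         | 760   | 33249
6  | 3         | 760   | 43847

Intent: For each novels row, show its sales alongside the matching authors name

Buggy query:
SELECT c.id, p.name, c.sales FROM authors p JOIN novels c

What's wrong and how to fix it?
Bug: Missing join condition: each novels row is matched to all authors rows instead of just its own

Fix: Specify the join condition linking the foreign key to the parent id

Corrected query:
SELECT c.id, p.name, c.sales FROM authors p JOIN novels c ON c.author_id = p.id

Result:
id | name    | sales
---+---------+------
1  | Le Guin | 77525
2  | Asimov  | 18451
3  | Asimov  | 43536
4  | Le Guin | 14672
5  | Le Guin | 33249
6  | Asimov  | 43847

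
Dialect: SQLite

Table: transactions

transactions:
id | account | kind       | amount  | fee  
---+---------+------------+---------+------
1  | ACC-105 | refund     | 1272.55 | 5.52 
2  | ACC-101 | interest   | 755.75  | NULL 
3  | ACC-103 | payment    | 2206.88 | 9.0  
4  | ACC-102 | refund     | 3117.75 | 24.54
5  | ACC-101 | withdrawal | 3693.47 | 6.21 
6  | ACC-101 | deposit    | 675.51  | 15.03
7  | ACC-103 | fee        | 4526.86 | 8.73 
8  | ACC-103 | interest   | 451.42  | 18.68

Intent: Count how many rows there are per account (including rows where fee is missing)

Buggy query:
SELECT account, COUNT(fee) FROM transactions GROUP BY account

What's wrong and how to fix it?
Bug: COUNT(fee) skips NULLs, so groups with missing fee are undercounted

Fix: Use COUNT(*) to count all rows regardless of NULL

Corrected query:
SELECT account, COUNT(*) FROM transactions GROUP BY account

Result:
account | COUNT(*)
--------+---------
ACC-101 | 3       
ACC-102 | 1       
ACC-103 | 3       
ACC-105 | 1       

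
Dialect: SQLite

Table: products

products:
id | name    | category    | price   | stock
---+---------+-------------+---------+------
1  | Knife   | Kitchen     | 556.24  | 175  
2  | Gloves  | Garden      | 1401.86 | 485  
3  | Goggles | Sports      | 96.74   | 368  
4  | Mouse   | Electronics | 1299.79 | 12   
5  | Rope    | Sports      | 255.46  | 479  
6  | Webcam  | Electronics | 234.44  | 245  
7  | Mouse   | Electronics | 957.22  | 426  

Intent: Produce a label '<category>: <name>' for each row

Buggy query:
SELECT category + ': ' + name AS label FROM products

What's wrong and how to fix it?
Bug: '+' is numeric addition; on text columns SQLite converts them to 0 instead of concatenating

Fix: Use the || operator for string concatenation

Corrected query:
SELECT category || ': ' || name AS label FROM products

Result:
label              
-------------------
Kitchen: Knife     
Garden: Gloves     
Sports: Goggles    
Electronics: Mouse 
Sports: Rope       
Electronics: Webcam
Electronics: Mouse 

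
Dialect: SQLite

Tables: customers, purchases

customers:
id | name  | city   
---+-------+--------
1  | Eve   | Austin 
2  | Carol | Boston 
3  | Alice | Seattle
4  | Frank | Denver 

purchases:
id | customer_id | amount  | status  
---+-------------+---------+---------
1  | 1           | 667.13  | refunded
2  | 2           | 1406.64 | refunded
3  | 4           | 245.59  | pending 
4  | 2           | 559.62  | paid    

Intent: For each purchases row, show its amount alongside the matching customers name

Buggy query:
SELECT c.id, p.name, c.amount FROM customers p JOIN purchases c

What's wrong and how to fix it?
Bug: Missing join condition: each purchases row is matched to all customers rows instead of just its own

Fix: Add ON c.customer_id = p.id to the JOIN

Corrected query:
SELECT c.id, p.name, c.amount FROM customers p JOIN purchases c ON c.customer_id = p.id

Result:
id | name  | amount 
---+-------+--------
1  | Eve   | 667.13 
2  | Carol | 1406.64
3  | Frank | 245.59 
4  | Carol | 559.62 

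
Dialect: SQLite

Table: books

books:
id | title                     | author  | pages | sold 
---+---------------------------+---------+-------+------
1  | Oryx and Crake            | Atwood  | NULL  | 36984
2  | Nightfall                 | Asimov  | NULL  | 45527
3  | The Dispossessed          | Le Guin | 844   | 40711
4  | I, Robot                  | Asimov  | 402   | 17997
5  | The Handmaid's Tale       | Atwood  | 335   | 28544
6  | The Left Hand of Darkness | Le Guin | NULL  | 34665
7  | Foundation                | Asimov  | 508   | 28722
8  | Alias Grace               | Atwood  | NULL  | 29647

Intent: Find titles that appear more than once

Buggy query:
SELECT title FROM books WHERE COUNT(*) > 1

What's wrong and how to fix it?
Bug: COUNT(*) is an aggregate and cannot be used in WHERE

Fix: Group first, then use HAVING for the count condition

Corrected query:
SELECT title FROM books GROUP BY title HAVING COUNT(*) > 1

Result:
(no rows)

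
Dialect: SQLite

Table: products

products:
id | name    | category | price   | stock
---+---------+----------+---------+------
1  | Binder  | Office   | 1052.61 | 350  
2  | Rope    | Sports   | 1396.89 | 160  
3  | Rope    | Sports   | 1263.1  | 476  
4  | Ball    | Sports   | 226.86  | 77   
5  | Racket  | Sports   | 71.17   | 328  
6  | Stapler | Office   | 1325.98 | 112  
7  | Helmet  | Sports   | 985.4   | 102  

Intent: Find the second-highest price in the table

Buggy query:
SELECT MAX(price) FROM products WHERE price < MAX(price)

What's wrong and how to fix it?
Bug: MAX(price) on the right of the comparison is an aggregate-in-WHERE error

Fix: Compute the overall MAX in a subquery, then take MAX of rows below it

Corrected query:
SELECT MAX(price) FROM products WHERE price < (SELECT MAX(price) FROM products)

Result:
MAX(price)
----------
1325.98   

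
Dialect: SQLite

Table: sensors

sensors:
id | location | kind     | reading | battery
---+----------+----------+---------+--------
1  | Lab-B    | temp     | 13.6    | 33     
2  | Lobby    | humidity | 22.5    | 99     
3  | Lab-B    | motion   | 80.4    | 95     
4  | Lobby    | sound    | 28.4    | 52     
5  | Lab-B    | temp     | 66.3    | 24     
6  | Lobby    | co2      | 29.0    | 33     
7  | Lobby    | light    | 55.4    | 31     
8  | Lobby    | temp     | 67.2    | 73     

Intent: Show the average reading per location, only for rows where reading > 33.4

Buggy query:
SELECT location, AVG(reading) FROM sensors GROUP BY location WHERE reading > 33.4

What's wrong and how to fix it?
Bug: WHERE cannot follow GROUP BY

Fix: Move the WHERE clause before GROUP BY

Corrected query:
SELECT location, AVG(reading) FROM sensors WHERE reading > 33.4 GROUP BY location

Result:
location | AVG(reading)
---------+-------------
Lab-B    | 73.35       
Lobby    | 61.3        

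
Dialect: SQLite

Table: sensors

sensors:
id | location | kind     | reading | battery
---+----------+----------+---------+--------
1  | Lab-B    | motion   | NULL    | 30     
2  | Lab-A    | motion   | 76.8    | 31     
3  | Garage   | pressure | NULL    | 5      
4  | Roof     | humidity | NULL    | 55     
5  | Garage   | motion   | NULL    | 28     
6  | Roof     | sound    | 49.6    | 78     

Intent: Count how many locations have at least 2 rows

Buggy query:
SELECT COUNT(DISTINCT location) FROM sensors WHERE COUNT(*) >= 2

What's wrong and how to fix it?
Bug: COUNT(*) cannot appear in WHERE; the per-group count doesn't exist yet

Fix: Group first with HAVING COUNT(*) >= 2, then COUNT the resulting groups

Corrected query:
SELECT COUNT(*) FROM (SELECT location FROM sensors GROUP BY location HAVING COUNT(*) >= 2)

Result:
COUNT(*)
--------
2       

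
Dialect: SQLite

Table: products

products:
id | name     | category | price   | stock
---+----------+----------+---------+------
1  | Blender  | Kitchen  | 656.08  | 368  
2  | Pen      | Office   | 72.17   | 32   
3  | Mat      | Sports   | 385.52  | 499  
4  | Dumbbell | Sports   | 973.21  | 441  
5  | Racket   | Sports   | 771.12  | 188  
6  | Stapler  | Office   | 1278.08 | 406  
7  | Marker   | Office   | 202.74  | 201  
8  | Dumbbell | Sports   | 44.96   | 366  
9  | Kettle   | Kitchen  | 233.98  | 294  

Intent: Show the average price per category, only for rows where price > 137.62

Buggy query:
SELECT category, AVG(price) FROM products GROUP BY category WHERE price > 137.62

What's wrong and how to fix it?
Bug: WHERE cannot follow GROUP BY

Fix: Move the WHERE clause before GROUP BY

Corrected query:
SELECT category, AVG(price) FROM products WHERE price > 137.62 GROUP BY category

Result:
category | AVG(price)
---------+-----------
Kitchen  | 445.03    
Office   | 740.41    
Sports   | 709.95    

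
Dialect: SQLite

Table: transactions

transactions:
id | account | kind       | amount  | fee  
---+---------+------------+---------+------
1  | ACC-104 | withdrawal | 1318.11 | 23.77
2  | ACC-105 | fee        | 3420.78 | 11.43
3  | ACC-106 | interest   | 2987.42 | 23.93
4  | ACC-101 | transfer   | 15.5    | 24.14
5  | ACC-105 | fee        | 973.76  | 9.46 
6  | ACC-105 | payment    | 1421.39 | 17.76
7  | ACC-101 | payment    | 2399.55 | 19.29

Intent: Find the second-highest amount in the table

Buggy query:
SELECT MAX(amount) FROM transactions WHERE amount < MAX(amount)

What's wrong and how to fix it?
Bug: MAX(amount) on the right of the comparison is an aggregate-in-WHERE error

Fix: Put the inner MAX in a scalar subquery

Corrected query:
SELECT MAX(amount) FROM transactions WHERE amount < (SELECT MAX(amount) FROM transactions)

Result:
MAX(amount)
-----------
2987.42    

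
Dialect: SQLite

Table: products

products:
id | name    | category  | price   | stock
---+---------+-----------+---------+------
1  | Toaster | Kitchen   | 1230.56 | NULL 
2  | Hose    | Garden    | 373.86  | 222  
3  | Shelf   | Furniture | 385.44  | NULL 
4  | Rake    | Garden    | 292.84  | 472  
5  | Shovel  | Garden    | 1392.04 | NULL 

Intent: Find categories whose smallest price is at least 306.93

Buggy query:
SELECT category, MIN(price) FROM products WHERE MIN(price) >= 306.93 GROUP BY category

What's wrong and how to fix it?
Bug: Aggregates like MIN are computed per group after WHERE runs

Fix: Replace WHERE with HAVING after the GROUP BY

Corrected query:
SELECT category, MIN(price) FROM products GROUP BY category HAVING MIN(price) >= 306.93

Result:
category  | MIN(price)
----------+-----------
Furniture | 385.44    
Kitchen   | 1230.56   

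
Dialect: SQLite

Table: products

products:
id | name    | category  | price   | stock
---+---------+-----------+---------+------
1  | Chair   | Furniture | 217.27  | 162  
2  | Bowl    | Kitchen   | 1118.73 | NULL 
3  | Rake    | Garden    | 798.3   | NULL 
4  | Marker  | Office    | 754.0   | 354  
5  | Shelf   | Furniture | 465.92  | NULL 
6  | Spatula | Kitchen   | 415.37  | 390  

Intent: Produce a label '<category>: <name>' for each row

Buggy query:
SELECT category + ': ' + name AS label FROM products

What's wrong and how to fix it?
Bug: '+' is numeric addition; on text columns SQLite converts them to 0 instead of concatenating

Fix: Replace + with || to concatenate text

Corrected query:
SELECT category || ': ' || name AS label FROM products

Result:
label           
----------------
Furniture: Chair
Kitchen: Bowl   
Garden: Rake    
Office: Marker  
Furniture: Shelf
Kitchen: Spatula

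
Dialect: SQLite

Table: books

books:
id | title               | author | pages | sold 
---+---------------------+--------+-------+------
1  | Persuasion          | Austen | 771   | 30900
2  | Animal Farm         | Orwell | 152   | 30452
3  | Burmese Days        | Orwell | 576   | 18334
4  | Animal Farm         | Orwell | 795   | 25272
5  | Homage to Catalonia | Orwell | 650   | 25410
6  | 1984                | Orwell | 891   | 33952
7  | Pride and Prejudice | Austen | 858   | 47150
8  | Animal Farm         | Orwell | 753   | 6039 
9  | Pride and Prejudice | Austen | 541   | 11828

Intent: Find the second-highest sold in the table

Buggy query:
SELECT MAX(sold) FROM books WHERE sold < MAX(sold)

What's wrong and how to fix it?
Bug: The inner MAX is an aggregate inside WHERE, which is not allowed

Fix: Put the inner MAX in a scalar subquery

Corrected query:
SELECT MAX(sold) FROM books WHERE sold < (SELECT MAX(sold) FROM books)

Result:
MAX(sold)
---------
33952    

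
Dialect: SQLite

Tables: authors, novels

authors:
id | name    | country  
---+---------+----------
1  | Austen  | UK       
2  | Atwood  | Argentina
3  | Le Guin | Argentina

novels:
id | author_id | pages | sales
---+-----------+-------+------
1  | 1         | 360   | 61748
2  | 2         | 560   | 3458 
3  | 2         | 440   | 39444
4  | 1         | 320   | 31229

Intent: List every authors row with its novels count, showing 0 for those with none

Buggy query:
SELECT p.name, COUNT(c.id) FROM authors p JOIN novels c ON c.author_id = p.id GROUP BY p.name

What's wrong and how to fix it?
Bug: An inner join excludes parents with zero children

Fix: Switch to LEFT JOIN to retain unmatched parent rows

Corrected query:
SELECT p.name, COUNT(c.id) FROM authors p LEFT JOIN novels c ON c.author_id = p.id GROUP BY p.name

Result:
name    | COUNT(c.id)
--------+------------
Atwood  | 2          
Austen  | 2          
Le Guin | 0          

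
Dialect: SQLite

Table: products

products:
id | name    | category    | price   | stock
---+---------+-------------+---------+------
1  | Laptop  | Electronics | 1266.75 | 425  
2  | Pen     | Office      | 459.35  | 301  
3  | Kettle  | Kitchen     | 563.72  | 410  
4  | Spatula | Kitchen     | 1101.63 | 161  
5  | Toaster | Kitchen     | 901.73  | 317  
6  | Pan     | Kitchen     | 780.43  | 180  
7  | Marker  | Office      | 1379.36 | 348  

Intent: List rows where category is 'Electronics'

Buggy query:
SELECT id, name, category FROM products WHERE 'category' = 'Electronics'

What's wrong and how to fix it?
Bug: Single quotes denote string literals in SQL; the column name is being compared as a constant string

Fix: Remove the quotes around the column name (or use double quotes for an identifier)

Corrected query:
SELECT id, name, category FROM products WHERE category = 'Electronics'

Result:
id | name   | category   
---+--------+------------
1  | Laptop | Electronics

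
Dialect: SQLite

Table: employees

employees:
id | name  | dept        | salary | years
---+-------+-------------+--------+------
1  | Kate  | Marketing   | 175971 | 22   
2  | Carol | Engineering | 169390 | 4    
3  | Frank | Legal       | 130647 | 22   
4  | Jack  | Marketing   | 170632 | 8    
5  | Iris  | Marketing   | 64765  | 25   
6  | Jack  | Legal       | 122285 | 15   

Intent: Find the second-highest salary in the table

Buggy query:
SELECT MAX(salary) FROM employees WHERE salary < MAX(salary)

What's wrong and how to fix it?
Bug: MAX(salary) on the right of the comparison is an aggregate-in-WHERE error

Fix: Compute the overall MAX in a subquery, then take MAX of rows below it

Corrected query:
SELECT MAX(salary) FROM employees WHERE salary < (SELECT MAX(salary) FROM employees)

Result:
MAX(salary)
-----------
170632     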